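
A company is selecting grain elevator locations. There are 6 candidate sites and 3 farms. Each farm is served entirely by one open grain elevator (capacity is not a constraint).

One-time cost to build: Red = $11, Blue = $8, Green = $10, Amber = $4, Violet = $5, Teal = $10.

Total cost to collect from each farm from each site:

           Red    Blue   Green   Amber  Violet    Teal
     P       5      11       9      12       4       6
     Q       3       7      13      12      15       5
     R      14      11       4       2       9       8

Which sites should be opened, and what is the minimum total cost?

Open Red and Amber; minimum total cost 25.

For any fixed open set, each farm goes to its cheapest open site; total = fixed + service.
{Red, Amber}: P→Red 5, Q→Red 3, R→Amber 2. Service 10; fixed 15; total 25.
{Amber, Violet}: service 18 + fixed 9 = 27
{Amber, Teal}: service 13 + fixed 14 = 27
{Red, Blue, Green, Amber, Violet, Teal}: service 9 + fixed 48 = 57
No other subset beats 25.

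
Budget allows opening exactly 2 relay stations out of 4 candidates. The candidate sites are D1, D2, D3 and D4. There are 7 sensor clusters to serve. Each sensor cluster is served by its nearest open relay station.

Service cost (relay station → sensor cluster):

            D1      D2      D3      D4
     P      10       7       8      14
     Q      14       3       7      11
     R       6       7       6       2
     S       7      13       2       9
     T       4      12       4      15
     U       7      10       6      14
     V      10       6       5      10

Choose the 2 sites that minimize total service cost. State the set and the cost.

With exactly 2 open, each sensor cluster uses its cheapest among the chosen.
{D2, D3}: P→D2 7, Q→D2 3, R→D3 6, S→D3 2, T→D3 4, U→D3 6, V→D3 5. Service cost 33.
{D3, D4}: service cost 34
{D1, D3}: service cost 38
Among all 6 size-2 choices, {D2, D3} is lowest.

Choose D2 and D3; total service cost 33.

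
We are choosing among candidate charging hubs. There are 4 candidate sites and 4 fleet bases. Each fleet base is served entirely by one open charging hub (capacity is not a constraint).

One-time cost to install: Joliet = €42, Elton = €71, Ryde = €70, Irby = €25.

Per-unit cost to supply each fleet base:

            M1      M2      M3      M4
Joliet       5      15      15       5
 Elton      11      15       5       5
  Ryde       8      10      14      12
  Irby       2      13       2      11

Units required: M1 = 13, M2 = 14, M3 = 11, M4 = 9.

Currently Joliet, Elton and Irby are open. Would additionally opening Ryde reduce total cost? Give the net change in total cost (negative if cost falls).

Current service cost with {Joliet, Elton, Irby}: 275.
Adding Ryde: each fleet base re-picks its cheapest; new service cost 233, saving 42.
Extra fixed cost: 70. Net change = 70 − 42 = 28.
(Totals: 413 → 441.)

No — net change +28 (cost rises by 28).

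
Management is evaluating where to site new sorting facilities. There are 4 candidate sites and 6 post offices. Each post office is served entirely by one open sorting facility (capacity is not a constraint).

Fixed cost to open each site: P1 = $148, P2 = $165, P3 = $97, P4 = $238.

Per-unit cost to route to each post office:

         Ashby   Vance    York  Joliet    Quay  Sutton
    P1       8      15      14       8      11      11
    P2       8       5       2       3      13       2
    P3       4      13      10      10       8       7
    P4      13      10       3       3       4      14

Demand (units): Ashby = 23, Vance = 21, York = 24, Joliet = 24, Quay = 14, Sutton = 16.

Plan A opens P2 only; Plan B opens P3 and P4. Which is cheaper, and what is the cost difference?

Plan A: {P2}: Ashby→P2 8·23=184, Vance→P2 5·21=105, York→P2 2·24=48, Joliet→P2 3·24=72, Quay→P2 13·14=182, Sutton→P2 2·16=32. Service 623; fixed 165; total 788.
Plan B: {P3, P4}: Ashby→P3 4·23=92, Vance→P4 10·21=210, York→P4 3·24=72, Joliet→P4 3·24=72, Quay→P4 4·14=56, Sutton→P3 7·16=112. Service 614; fixed 335; total 949.
Difference: |788 − 949| = 161.

Plan A is cheaper by 161.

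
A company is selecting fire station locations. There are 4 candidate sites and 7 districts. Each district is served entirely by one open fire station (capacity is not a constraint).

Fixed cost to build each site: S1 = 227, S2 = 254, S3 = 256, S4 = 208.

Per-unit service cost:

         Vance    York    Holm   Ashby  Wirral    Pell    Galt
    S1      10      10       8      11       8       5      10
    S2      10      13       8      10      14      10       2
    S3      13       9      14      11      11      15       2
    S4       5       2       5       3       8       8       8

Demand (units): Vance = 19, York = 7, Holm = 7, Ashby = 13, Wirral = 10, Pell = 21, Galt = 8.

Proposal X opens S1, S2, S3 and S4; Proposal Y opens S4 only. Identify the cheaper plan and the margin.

Proposal Y is cheaper by 626.

Proposal X: {S1, S2, S3, S4}: Vance→S4 5·19=95, York→S4 2·7=14, Holm→S4 5·7=35, Ashby→S4 3·13=39, Wirral→S1 8·10=80, Pell→S1 5·21=105, Galt→S2 2·8=16. Service 384; fixed 945; total 1329.
Proposal Y: {S4}: Vance→S4 5·19=95, York→S4 2·7=14, Holm→S4 5·7=35, Ashby→S4 3·13=39, Wirral→S4 8·10=80, Pell→S4 8·21=168, Galt→S4 8·8=64. Service 495; fixed 208; total 703.
Difference: |1329 − 703| = 626.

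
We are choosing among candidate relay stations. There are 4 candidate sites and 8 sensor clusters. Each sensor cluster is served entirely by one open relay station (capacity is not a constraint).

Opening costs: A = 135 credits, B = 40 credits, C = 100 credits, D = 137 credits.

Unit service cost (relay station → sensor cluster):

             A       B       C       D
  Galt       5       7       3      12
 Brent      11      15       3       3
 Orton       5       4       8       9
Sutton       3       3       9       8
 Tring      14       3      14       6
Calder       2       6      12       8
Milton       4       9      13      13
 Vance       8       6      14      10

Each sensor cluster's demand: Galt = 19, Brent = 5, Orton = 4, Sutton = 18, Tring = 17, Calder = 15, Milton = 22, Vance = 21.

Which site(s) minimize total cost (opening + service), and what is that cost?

Open A and B; minimum total cost 690.

For any fixed open set, each sensor cluster goes to its cheapest open site; total = fixed + service.
{A, B}: Galt→A 5·19=95, Brent→A 11·5=55, Orton→B 4·4=16, Sutton→A 3·18=54, Tring→B 3·17=51, Calder→A 2·15=30, Milton→A 4·22=88, Vance→B 6·21=126. Service 515; fixed 175; total 690.
{A, B, C}: service 437 + fixed 275 = 712
{B, C}: Galt→C 3·19=57, Brent→C 3·5=15, Orton→B 4·4=16, Sutton→B 3·18=54, Tring→B 3·17=51, Calder→B 6·15=90, Milton→B 9·22=198, Vance→B 6·21=126. Service 607; fixed 140; total 747.
{A, B, C, D}: Galt→C 3·19=57, Brent→C 3·5=15, Orton→B 4·4=16, Sutton→A 3·18=54, Tring→B 3·17=51, Calder→A 2·15=30, Milton→A 4·22=88, Vance→B 6·21=126. Service 437; fixed 412; total 849.
No other subset beats 690.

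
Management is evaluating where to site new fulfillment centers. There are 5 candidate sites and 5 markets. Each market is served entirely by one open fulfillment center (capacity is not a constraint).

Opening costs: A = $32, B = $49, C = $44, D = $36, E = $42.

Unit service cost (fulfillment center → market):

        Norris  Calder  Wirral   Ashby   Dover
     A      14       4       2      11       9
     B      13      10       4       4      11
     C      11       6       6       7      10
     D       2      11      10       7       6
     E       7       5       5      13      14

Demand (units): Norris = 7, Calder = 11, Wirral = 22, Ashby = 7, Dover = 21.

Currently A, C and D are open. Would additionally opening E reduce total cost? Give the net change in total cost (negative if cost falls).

Current service cost with {A, C, D}: 277.
Adding E: each market re-picks its cheapest; new service cost 277, saving 0.
Extra fixed cost: 42. Net change = 42 − 0 = 42.
(Totals: 389 → 431.)

No — net change +42 (cost rises by 42).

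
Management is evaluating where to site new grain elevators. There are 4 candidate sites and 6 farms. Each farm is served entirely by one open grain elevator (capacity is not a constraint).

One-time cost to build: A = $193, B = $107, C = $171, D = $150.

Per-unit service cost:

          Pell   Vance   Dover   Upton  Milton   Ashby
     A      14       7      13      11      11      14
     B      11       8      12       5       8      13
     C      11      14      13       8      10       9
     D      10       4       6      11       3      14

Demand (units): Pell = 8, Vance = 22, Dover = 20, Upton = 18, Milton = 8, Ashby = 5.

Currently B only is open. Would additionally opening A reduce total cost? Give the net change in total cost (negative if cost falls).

Current service cost with {B}: 723.
Adding A: each farm re-picks its cheapest; new service cost 701, saving 22.
Extra fixed cost: 193. Net change = 193 − 22 = 171.
(Totals: 830 → 1001.)

No — net change +171 (cost rises by 171).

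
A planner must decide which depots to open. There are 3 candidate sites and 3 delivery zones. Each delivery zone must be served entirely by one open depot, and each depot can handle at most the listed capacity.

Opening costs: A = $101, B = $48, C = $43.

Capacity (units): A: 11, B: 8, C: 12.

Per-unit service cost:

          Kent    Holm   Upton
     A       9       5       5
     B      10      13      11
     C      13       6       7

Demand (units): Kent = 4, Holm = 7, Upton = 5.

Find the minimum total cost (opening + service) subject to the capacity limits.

Open {B, C}: Kent→B 10·4=40, Holm→C 6·7=42, Upton→C 7·5=35.
Loads: B carries 4/8, C carries 12/12. Service 117; fixed 91; total 208.
Next best feasible plan costs 240.

Minimum total cost: 208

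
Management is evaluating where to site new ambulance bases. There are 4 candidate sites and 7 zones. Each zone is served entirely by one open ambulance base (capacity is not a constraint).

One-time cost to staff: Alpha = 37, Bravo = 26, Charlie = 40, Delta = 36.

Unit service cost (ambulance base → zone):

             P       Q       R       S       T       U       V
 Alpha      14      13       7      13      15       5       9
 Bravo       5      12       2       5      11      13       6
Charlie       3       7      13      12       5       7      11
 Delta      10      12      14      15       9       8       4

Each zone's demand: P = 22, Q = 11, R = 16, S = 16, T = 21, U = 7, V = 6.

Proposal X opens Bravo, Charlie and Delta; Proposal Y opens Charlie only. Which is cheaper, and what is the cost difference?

Proposal X is cheaper by 268.

Proposal X: {Bravo, Charlie, Delta}: P→Charlie 3·22=66, Q→Charlie 7·11=77, R→Bravo 2·16=32, S→Bravo 5·16=80, T→Charlie 5·21=105, U→Charlie 7·7=49, V→Delta 4·6=24. Service 433; fixed 102; total 535.
Proposal Y: {Charlie}: P→Charlie 3·22=66, Q→Charlie 7·11=77, R→Charlie 13·16=208, S→Charlie 12·16=192, T→Charlie 5·21=105, U→Charlie 7·7=49, V→Charlie 11·6=66. Service 763; fixed 40; total 803.
Difference: |535 − 803| = 268.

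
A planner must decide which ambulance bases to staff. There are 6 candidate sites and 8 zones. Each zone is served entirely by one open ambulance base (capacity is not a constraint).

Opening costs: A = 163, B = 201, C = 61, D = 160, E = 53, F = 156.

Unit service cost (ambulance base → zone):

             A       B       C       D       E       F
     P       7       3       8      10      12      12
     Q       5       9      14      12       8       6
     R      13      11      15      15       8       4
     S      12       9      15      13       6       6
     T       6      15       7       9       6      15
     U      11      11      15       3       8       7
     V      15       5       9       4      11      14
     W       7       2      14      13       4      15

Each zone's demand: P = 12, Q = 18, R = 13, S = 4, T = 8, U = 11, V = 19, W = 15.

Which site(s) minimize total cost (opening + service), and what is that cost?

For any fixed open set, each zone goes to its cheapest open site; total = fixed + service.
{D, E}: P→D 10·12=120, Q→E 8·18=144, R→E 8·13=104, S→E 6·4=24, T→E 6·8=48, U→D 3·11=33, V→D 4·19=76, W→E 4·15=60. Service 609; fixed 213; total 822.
{B, E}: service 569 + fixed 254 = 823
{C, E}: P→C 8·12=96, Q→E 8·18=144, R→E 8·13=104, S→E 6·4=24, T→E 6·8=48, U→E 8·11=88, V→C 9·19=171, W→E 4·15=60. Service 735; fixed 114; total 849.
{A, B, C, D, E, F}: P→B 3·12=36, Q→A 5·18=90, R→F 4·13=52, S→E 6·4=24, T→A 6·8=48, U→D 3·11=33, V→D 4·19=76, W→B 2·15=30. Service 389; fixed 794; total 1183.
No other subset beats 822.

Open D and E; minimum total cost 822.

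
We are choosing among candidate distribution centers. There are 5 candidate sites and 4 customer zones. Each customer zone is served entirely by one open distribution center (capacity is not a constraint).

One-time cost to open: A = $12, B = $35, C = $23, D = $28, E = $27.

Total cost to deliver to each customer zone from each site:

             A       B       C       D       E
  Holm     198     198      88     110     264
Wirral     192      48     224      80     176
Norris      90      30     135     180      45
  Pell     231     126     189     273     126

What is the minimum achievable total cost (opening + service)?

Minimum total cost: 350

For any fixed open set, each customer zone goes to its cheapest open site; total = fixed + service.
{B, C}: Holm→C 88, Wirral→B 48, Norris→B 30, Pell→B 126. Service 292; fixed 58; total 350.
{A, B, C}: service 292 + fixed 70 = 362
{B, C, E}: Holm→C 88, Wirral→B 48, Norris→B 30, Pell→B 126. Service 292; fixed 85; total 377.
{A, B, C, D, E}: service 292 + fixed 125 = 417
No other subset beats 350.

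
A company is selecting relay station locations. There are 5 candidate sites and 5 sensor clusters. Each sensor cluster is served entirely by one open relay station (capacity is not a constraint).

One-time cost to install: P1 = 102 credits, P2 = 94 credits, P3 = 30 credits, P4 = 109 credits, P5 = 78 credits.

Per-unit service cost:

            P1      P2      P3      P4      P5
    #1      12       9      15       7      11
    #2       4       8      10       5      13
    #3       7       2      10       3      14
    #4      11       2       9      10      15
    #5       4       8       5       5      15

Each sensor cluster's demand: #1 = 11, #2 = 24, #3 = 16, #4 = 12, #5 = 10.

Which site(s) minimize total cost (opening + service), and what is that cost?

Open P1 and P2; minimum total cost 487.

For any fixed open set, each sensor cluster goes to its cheapest open site; total = fixed + service.
{P1, P2}: #1→P2 9·11=99, #2→P1 4·24=96, #3→P2 2·16=32, #4→P2 2·12=24, #5→P1 4·10=40. Service 291; fixed 196; total 487.
{P2, P4}: #1→P4 7·11=77, #2→P4 5·24=120, #3→P2 2·16=32, #4→P2 2·12=24, #5→P4 5·10=50. Service 303; fixed 203; total 506.
{P1, P2, P3}: service 291 + fixed 226 = 517
{P1, P2, P3, P4, P5}: #1→P4 7·11=77, #2→P1 4·24=96, #3→P2 2·16=32, #4→P2 2·12=24, #5→P1 4·10=40. Service 269; fixed 413; total 682.
No other subset beats 487.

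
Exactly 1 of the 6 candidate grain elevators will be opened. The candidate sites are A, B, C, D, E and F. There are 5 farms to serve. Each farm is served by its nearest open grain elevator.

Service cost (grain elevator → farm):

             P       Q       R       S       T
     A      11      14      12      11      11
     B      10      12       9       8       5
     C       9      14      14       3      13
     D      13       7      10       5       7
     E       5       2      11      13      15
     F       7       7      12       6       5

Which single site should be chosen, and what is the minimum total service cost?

With exactly 1 open, each farm uses its cheapest among the chosen.
{F}: P→F 7, Q→F 7, R→F 12, S→F 6, T→F 5. Service cost 37.
{D}: service cost 42
{B}: service cost 44
Among all 6 size-1 choices, {F} is lowest.

Choose F only; total service cost 37.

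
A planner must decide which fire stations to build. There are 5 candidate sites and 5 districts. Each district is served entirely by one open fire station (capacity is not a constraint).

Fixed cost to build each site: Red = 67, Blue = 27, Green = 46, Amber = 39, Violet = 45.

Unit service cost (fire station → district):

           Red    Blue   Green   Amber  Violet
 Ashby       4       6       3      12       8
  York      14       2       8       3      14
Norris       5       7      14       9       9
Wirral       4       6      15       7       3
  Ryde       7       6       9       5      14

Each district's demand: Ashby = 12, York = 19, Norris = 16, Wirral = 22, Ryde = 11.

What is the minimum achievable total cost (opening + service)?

For any fixed open set, each district goes to its cheapest open site; total = fixed + service.
{Red, Blue}: Ashby→Red 4·12=48, York→Blue 2·19=38, Norris→Red 5·16=80, Wirral→Red 4·22=88, Ryde→Blue 6·11=66. Service 320; fixed 94; total 414.
{Blue, Violet}: service 354 + fixed 72 = 426
{Red, Amber}: service 328 + fixed 106 = 434
{Red, Blue, Green, Amber, Violet}: Ashby→Green 3·12=36, York→Blue 2·19=38, Norris→Red 5·16=80, Wirral→Violet 3·22=66, Ryde→Amber 5·11=55. Service 275; fixed 224; total 499.
No other subset beats 414.

Minimum total cost: 414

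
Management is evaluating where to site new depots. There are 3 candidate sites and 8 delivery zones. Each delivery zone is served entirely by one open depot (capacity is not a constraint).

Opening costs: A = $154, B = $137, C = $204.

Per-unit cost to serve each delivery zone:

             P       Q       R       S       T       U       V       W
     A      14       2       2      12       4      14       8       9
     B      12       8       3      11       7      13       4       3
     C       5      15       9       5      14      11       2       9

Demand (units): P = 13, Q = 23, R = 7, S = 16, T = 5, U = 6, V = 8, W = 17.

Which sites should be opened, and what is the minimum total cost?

For any fixed open set, each delivery zone goes to its cheapest open site; total = fixed + service.
{A, C}: P→C 5·13=65, Q→A 2·23=46, R→A 2·7=14, S→C 5·16=80, T→A 4·5=20, U→C 11·6=66, V→C 2·8=16, W→A 9·17=153. Service 460; fixed 358; total 818.
{A, B, C}: service 358 + fixed 495 = 853
{B, C}: P→C 5·13=65, Q→B 8·23=184, R→B 3·7=21, S→C 5·16=80, T→B 7·5=35, U→C 11·6=66, V→C 2·8=16, W→B 3·17=51. Service 518; fixed 341; total 859.
{B}: P→B 12·13=156, Q→B 8·23=184, R→B 3·7=21, S→B 11·16=176, T→B 7·5=35, U→B 13·6=78, V→B 4·8=32, W→B 3·17=51. Service 733; fixed 137; total 870.
No other subset beats 818.

Open A and C; minimum total cost 818.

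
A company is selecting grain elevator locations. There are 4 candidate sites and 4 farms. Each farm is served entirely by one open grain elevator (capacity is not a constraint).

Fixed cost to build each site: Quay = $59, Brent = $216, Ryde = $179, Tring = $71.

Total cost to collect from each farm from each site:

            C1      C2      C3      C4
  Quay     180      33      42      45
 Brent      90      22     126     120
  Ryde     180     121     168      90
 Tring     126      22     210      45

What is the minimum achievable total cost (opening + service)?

For any fixed open set, each farm goes to its cheapest open site; total = fixed + service.
{Quay}: C1→Quay 180, C2→Quay 33, C3→Quay 42, C4→Quay 45. Service 300; fixed 59; total 359.
{Quay, Tring}: service 235 + fixed 130 = 365
{Quay, Brent}: service 199 + fixed 275 = 474
{Quay, Brent, Ryde, Tring}: C1→Brent 90, C2→Brent 22, C3→Quay 42, C4→Quay 45. Service 199; fixed 525; total 724.
(All 15 nonempty subsets were checked; Quay only is lowest.)

Minimum total cost: 359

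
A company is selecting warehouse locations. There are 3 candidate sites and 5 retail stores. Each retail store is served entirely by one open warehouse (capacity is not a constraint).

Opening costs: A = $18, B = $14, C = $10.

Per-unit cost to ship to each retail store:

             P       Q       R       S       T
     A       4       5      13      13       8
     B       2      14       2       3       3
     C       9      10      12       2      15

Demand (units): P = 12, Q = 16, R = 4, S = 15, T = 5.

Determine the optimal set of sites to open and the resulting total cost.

Open A, B and C; minimum total cost 199.

For any fixed open set, each retail store goes to its cheapest open site; total = fixed + service.
{A, B, C}: P→B 2·12=24, Q→A 5·16=80, R→B 2·4=8, S→C 2·15=30, T→B 3·5=15. Service 157; fixed 42; total 199.
{A, B}: service 172 + fixed 32 = 204
{B, C}: service 237 + fixed 24 = 261
{C}: P→C 9·12=108, Q→C 10·16=160, R→C 12·4=48, S→C 2·15=30, T→C 15·5=75. Service 421; fixed 10; total 431.
No other subset beats 199.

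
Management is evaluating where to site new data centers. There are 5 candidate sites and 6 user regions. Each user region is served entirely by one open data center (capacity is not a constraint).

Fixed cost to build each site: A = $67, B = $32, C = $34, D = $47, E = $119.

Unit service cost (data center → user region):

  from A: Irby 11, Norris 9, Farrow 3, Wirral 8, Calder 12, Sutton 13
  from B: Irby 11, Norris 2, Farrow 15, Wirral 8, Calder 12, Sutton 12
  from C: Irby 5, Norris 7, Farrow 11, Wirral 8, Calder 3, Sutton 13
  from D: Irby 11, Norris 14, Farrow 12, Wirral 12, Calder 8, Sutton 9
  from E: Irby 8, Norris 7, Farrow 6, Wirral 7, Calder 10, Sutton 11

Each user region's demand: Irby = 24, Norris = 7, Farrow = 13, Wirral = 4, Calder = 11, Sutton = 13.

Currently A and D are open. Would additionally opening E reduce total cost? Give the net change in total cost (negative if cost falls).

Current service cost with {A, D}: 603.
Adding E: each user region re-picks its cheapest; new service cost 513, saving 90.
Extra fixed cost: 119. Net change = 119 − 90 = 29.
(Totals: 717 → 746.)

No — net change +29 (cost rises by 29).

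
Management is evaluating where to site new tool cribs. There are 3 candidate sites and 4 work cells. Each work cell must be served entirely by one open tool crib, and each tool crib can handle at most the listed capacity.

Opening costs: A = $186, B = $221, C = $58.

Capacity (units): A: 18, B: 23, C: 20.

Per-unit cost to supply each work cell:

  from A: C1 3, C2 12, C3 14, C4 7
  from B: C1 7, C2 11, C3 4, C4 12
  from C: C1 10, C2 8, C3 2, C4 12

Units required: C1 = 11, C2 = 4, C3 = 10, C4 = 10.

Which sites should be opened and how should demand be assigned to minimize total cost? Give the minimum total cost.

Open {A, C}: C1→A 3·11=33, C2→A 12·4=48, C3→C 2·10=20, C4→C 12·10=120.
Loads: A carries 15/18, C carries 20/20. Service 221; fixed 244; total 465.
Next best feasible plan costs 528.

Minimum total cost: 465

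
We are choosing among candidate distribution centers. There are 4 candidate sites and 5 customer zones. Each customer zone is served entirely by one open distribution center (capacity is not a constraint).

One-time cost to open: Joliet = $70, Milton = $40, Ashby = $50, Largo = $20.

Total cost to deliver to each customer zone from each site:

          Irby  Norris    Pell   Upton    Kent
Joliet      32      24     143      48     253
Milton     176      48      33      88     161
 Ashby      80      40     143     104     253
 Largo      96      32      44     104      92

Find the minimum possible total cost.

For any fixed open set, each customer zone goes to its cheapest open site; total = fixed + service.
{Joliet, Largo}: Irby→Joliet 32, Norris→Joliet 24, Pell→Largo 44, Upton→Joliet 48, Kent→Largo 92. Service 240; fixed 90; total 330.
{Joliet, Milton, Largo}: service 229 + fixed 130 = 359
{Joliet, Ashby, Largo}: service 240 + fixed 140 = 380
{Joliet, Milton, Ashby, Largo}: Irby→Joliet 32, Norris→Joliet 24, Pell→Milton 33, Upton→Joliet 48, Kent→Largo 92. Service 229; fixed 180; total 409.
(All 15 nonempty subsets were checked; Joliet and Largo is lowest.)

Minimum total cost: 330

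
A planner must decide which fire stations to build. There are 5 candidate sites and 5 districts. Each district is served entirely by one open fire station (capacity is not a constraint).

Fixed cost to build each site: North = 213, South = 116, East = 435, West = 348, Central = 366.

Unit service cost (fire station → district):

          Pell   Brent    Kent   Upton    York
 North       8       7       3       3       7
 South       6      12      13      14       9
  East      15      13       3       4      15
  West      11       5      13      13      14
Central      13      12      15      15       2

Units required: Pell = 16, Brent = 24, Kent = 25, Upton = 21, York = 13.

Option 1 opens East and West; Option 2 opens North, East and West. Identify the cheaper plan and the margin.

Option 1: {East, West}: Pell→West 11·16=176, Brent→West 5·24=120, Kent→East 3·25=75, Upton→East 4·21=84, York→West 14·13=182. Service 637; fixed 783; total 1420.
Option 2: {North, East, West}: Pell→North 8·16=128, Brent→West 5·24=120, Kent→North 3·25=75, Upton→North 3·21=63, York→North 7·13=91. Service 477; fixed 996; total 1473.
Difference: |1420 − 1473| = 53.

Option 1 is cheaper by 53.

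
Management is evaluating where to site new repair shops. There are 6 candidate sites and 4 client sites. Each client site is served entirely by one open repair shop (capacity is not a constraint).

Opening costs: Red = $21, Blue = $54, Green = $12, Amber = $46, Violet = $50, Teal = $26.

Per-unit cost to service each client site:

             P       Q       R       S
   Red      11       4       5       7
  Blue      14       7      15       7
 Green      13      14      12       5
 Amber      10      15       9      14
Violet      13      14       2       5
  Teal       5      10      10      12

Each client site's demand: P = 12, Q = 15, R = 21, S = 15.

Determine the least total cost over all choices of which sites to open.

Minimum total cost: 334

For any fixed open set, each client site goes to its cheapest open site; total = fixed + service.
{Red, Violet, Teal}: P→Teal 5·12=60, Q→Red 4·15=60, R→Violet 2·21=42, S→Violet 5·15=75. Service 237; fixed 97; total 334.
{Red, Green, Violet, Teal}: service 237 + fixed 109 = 346
{Red, Green, Teal}: service 300 + fixed 59 = 359
{Red, Blue, Green, Amber, Violet, Teal}: service 237 + fixed 209 = 446
No other subset beats 334.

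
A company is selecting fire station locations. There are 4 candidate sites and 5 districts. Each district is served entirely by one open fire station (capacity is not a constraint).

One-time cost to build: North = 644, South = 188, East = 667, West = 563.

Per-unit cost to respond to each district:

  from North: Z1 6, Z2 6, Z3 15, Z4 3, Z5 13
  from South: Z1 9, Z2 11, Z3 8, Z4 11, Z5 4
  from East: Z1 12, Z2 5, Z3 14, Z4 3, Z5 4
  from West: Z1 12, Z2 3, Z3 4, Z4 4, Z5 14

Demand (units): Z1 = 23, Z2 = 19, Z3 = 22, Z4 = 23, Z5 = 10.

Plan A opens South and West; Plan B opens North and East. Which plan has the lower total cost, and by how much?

Plan A is cheaper by 726.

Plan A: {South, West}: Z1→South 9·23=207, Z2→West 3·19=57, Z3→West 4·22=88, Z4→West 4·23=92, Z5→South 4·10=40. Service 484; fixed 751; total 1235.
Plan B: {North, East}: Z1→North 6·23=138, Z2→East 5·19=95, Z3→East 14·22=308, Z4→North 3·23=69, Z5→East 4·10=40. Service 650; fixed 1311; total 1961.
Difference: |1235 − 1961| = 726.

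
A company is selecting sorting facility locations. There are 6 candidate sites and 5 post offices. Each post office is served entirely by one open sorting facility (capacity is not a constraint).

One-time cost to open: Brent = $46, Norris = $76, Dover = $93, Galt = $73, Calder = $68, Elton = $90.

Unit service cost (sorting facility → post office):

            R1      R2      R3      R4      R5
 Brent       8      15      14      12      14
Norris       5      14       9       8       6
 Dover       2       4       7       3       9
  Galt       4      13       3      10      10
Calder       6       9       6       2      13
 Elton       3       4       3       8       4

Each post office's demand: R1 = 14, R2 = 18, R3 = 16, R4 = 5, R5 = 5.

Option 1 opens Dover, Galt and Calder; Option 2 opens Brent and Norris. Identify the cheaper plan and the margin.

Option 1: {Dover, Galt, Calder}: R1→Dover 2·14=28, R2→Dover 4·18=72, R3→Galt 3·16=48, R4→Calder 2·5=10, R5→Dover 9·5=45. Service 203; fixed 234; total 437.
Option 2: {Brent, Norris}: R1→Norris 5·14=70, R2→Norris 14·18=252, R3→Norris 9·16=144, R4→Norris 8·5=40, R5→Norris 6·5=30. Service 536; fixed 122; total 658.
Difference: |437 − 658| = 221.

Option 1 is cheaper by 221.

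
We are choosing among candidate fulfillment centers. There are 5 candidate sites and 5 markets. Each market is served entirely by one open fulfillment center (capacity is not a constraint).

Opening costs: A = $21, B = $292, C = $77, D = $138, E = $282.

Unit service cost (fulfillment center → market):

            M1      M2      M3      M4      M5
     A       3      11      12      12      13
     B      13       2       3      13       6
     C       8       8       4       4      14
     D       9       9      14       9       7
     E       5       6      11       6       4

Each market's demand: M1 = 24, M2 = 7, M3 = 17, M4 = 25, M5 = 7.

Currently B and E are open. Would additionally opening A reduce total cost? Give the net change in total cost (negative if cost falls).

Current service cost with {B, E}: 363.
Adding A: each market re-picks its cheapest; new service cost 315, saving 48.
Extra fixed cost: 21. Net change = 21 − 48 = -27.
(Totals: 937 → 910.)

Yes — net change −27 (cost falls by 27).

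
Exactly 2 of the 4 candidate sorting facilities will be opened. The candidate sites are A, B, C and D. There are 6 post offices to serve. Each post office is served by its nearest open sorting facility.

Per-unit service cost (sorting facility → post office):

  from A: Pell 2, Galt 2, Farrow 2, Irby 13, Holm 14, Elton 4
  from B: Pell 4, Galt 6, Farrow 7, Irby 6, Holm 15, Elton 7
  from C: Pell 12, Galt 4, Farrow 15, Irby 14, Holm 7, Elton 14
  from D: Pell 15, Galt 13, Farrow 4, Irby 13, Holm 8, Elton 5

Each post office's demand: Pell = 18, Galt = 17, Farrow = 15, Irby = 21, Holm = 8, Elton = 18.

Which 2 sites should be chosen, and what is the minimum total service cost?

Choose A and B; total service cost 410.

With exactly 2 open, each post office uses its cheapest among the chosen.
{A, B}: Pell→A 2·18=36, Galt→A 2·17=34, Farrow→A 2·15=30, Irby→B 6·21=126, Holm→A 14·8=112, Elton→A 4·18=72. Service cost 410.
{A, C}: service cost 501
{A, D}: service cost 509
Among all 6 size-2 choices, {A, B} is lowest.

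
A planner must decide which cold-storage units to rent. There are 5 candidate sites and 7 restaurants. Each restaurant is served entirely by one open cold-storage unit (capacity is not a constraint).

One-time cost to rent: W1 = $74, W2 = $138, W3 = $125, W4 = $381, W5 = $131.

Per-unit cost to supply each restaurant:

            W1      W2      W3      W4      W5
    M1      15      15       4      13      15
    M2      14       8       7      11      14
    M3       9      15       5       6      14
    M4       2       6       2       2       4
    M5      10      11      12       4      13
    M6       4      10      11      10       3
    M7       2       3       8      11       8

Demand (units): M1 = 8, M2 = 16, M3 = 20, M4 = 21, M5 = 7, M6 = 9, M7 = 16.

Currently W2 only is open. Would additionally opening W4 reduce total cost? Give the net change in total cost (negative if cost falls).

Current service cost with {W2}: 889.
Adding W4: each restaurant re-picks its cheapest; new service cost 560, saving 329.
Extra fixed cost: 381. Net change = 381 − 329 = 52.
(Totals: 1027 → 1079.)

No — net change +52 (cost rises by 52).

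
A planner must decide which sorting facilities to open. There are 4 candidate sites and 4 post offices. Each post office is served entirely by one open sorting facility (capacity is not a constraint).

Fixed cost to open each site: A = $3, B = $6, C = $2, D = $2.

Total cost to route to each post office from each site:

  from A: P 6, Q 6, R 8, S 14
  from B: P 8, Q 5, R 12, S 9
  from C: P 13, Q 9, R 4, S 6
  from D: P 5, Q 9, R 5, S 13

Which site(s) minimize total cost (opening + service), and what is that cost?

Open A and C; minimum total cost 27.

For any fixed open set, each post office goes to its cheapest open site; total = fixed + service.
{A, C}: P→A 6, Q→A 6, R→C 4, S→C 6. Service 22; fixed 5; total 27.
{A, C, D}: service 21 + fixed 7 = 28
{C, D}: service 24 + fixed 4 = 28
{A, B, C, D}: service 20 + fixed 13 = 33
No other subset beats 27.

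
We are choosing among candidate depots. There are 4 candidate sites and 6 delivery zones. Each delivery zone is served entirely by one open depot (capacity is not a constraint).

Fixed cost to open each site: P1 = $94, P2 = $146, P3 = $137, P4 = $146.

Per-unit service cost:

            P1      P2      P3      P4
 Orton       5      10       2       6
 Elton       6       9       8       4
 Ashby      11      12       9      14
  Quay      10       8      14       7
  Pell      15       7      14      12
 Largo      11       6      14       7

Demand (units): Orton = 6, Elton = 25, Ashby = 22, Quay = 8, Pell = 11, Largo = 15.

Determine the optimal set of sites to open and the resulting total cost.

For any fixed open set, each delivery zone goes to its cheapest open site; total = fixed + service.
{P4}: Orton→P4 6·6=36, Elton→P4 4·25=100, Ashby→P4 14·22=308, Quay→P4 7·8=56, Pell→P4 12·11=132, Largo→P4 7·15=105. Service 737; fixed 146; total 883.
{P3, P4}: service 603 + fixed 283 = 886
{P1, P2}: Orton→P1 5·6=30, Elton→P1 6·25=150, Ashby→P1 11·22=242, Quay→P2 8·8=64, Pell→P2 7·11=77, Largo→P2 6·15=90. Service 653; fixed 240; total 893.
{P1, P2, P3, P4}: Orton→P3 2·6=12, Elton→P4 4·25=100, Ashby→P3 9·22=198, Quay→P4 7·8=56, Pell→P2 7·11=77, Largo→P2 6·15=90. Service 533; fixed 523; total 1056.
No other subset beats 883.

Open P4 only; minimum total cost 883.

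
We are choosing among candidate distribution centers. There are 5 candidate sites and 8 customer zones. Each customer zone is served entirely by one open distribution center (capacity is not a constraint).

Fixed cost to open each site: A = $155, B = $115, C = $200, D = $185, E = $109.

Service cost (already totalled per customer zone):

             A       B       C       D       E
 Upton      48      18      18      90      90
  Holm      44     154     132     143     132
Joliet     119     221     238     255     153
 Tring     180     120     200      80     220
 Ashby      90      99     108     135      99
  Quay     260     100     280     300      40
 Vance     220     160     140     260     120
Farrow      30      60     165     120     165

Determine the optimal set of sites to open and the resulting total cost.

For any fixed open set, each customer zone goes to its cheapest open site; total = fixed + service.
{A, E}: Upton→A 48, Holm→A 44, Joliet→A 119, Tring→A 180, Ashby→A 90, Quay→E 40, Vance→E 120, Farrow→A 30. Service 671; fixed 264; total 935.
{A, B}: service 681 + fixed 270 = 951
{A, B, E}: service 581 + fixed 379 = 960
{A, B, C, D, E}: Upton→B 18, Holm→A 44, Joliet→A 119, Tring→D 80, Ashby→A 90, Quay→E 40, Vance→E 120, Farrow→A 30. Service 541; fixed 764; total 1305.
No other subset beats 935.

Open A and E; minimum total cost 935.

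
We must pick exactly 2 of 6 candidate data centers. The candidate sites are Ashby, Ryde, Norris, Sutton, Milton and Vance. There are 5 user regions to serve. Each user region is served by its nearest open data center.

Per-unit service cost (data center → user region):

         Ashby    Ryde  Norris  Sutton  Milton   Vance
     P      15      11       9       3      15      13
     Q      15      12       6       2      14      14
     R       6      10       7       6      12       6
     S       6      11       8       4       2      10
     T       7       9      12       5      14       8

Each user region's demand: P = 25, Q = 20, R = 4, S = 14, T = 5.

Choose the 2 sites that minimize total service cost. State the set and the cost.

Choose Sutton and Milton; total service cost 192.

With exactly 2 open, each user region uses its cheapest among the chosen.
{Sutton, Milton}: P→Sutton 3·25=75, Q→Sutton 2·20=40, R→Sutton 6·4=24, S→Milton 2·14=28, T→Sutton 5·5=25. Service cost 192.
{Ashby, Sutton}: service cost 220
{Ryde, Sutton}: service cost 220
Among all 15 size-2 choices, {Sutton, Milton} is lowest.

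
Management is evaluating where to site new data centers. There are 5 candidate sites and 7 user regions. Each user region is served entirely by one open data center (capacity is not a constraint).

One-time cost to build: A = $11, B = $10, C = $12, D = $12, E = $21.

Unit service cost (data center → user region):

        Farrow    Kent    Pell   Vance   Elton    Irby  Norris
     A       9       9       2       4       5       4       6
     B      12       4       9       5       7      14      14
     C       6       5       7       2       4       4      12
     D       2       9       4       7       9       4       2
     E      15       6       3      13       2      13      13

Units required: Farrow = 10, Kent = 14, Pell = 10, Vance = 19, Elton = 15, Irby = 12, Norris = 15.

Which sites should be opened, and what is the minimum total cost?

For any fixed open set, each user region goes to its cheapest open site; total = fixed + service.
{B, C, D, E}: Farrow→D 2·10=20, Kent→B 4·14=56, Pell→E 3·10=30, Vance→C 2·19=38, Elton→E 2·15=30, Irby→C 4·12=48, Norris→D 2·15=30. Service 252; fixed 55; total 307.
{A, B, C, D, E}: service 242 + fixed 66 = 308
{C, D, E}: Farrow→D 2·10=20, Kent→C 5·14=70, Pell→E 3·10=30, Vance→C 2·19=38, Elton→E 2·15=30, Irby→C 4·12=48, Norris→D 2·15=30. Service 266; fixed 45; total 311.
{B}: Farrow→B 12·10=120, Kent→B 4·14=56, Pell→B 9·10=90, Vance→B 5·19=95, Elton→B 7·15=105, Irby→B 14·12=168, Norris→B 14·15=210. Service 844; fixed 10; total 854.
No other subset beats 307.

Open B, C, D and E; minimum total cost 307.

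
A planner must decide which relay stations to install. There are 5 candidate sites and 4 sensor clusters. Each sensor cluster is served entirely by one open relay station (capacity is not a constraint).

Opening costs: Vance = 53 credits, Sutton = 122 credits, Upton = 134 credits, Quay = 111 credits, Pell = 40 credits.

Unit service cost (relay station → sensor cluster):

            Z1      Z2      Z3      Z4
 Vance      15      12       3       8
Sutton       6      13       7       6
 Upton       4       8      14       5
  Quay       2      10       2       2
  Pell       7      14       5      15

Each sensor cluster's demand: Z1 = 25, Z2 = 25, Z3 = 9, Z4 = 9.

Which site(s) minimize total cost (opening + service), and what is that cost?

For any fixed open set, each sensor cluster goes to its cheapest open site; total = fixed + service.
{Quay}: Z1→Quay 2·25=50, Z2→Quay 10·25=250, Z3→Quay 2·9=18, Z4→Quay 2·9=18. Service 336; fixed 111; total 447.
{Quay, Pell}: Z1→Quay 2·25=50, Z2→Quay 10·25=250, Z3→Quay 2·9=18, Z4→Quay 2·9=18. Service 336; fixed 151; total 487.
{Vance, Quay}: Z1→Quay 2·25=50, Z2→Quay 10·25=250, Z3→Quay 2·9=18, Z4→Quay 2·9=18. Service 336; fixed 164; total 500.
{Vance, Sutton, Upton, Quay, Pell}: Z1→Quay 2·25=50, Z2→Upton 8·25=200, Z3→Quay 2·9=18, Z4→Quay 2·9=18. Service 286; fixed 460; total 746.
No other subset beats 447.

Open Quay only; minimum total cost 447.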